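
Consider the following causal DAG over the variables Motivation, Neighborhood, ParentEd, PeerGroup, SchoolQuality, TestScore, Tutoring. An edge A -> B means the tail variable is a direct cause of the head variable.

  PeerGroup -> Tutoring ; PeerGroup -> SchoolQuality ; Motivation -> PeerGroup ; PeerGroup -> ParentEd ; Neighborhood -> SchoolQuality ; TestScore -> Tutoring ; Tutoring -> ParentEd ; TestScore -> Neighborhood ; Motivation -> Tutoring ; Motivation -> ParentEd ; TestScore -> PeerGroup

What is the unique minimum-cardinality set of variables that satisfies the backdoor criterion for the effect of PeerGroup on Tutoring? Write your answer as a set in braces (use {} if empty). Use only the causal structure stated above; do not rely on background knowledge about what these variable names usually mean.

Variables eligible for adjustment (non-descendants of PeerGroup, excluding PeerGroup and Tutoring): {Motivation, Neighborhood, TestScore}.
Backdoor paths from PeerGroup to Tutoring:
  P1: PeerGroup <- Motivation -> Tutoring
  P2: PeerGroup <- Motivation -> ParentEd <- Tutoring
  P3: PeerGroup <- TestScore -> Tutoring
The empty set is not sufficient: P1 (PeerGroup <- Motivation -> Tutoring) has no collider blocking it and no conditioned non-collider, so it is open.
Try {Motivation, TestScore}:
  P1: blocked at fork node Motivation ∈ conditioning set.
  P2: blocked at fork node Motivation ∈ conditioning set.
  P3: blocked at fork node TestScore ∈ conditioning set.
{Motivation, TestScore} contains no descendant of PeerGroup and blocks every backdoor path.
Every element of {Motivation, TestScore} is needed (dropping Motivation leaves P1 open; dropping TestScore leaves P3 open), so no proper subset is valid.
Among all size-2 subsets of the eligible variables, only {Motivation, TestScore} blocks every backdoor path, so it is the unique smallest valid adjustment set.

{Motivation, TestScore}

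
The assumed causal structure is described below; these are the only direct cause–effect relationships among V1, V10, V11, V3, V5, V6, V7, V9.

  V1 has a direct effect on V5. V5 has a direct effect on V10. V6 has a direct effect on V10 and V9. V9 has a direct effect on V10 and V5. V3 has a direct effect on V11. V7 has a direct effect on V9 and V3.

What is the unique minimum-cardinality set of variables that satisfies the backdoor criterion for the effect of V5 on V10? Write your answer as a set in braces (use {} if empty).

{V9}

Variables eligible for adjustment (non-descendants of V5, excluding V5 and V10): {V1, V11, V3, V6, V7, V9}.
Backdoor paths from V5 to V10:
  P1: V5 <- V9 <- V6 -> V10
  P2: V5 <- V9 -> V10
The empty set is not sufficient: P1 (V5 <- V9 <- V6 -> V10) has no collider blocking it and no conditioned non-collider, so it is open.
Try {V9}:
  P1: blocked at chain node V9 ∈ conditioning set.
  P2: blocked at fork node V9 ∈ conditioning set.
{V9} contains no descendant of V5 and blocks every backdoor path.
No other singleton works — e.g. {V7} leaves P1 open — so {V9} is the unique smallest valid adjustment set.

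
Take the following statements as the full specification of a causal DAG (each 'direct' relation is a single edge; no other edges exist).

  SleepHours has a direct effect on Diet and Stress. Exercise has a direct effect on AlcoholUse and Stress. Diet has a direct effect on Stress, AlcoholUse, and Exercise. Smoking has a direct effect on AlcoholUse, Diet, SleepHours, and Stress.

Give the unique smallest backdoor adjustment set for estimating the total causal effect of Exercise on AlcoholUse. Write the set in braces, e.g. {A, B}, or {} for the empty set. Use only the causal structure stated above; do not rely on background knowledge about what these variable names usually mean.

Variables eligible for adjustment (non-descendants of Exercise, excluding Exercise and AlcoholUse): {Diet, SleepHours, Smoking}.
Backdoor paths from Exercise to AlcoholUse:
  P1: Exercise <- Diet <- Smoking -> AlcoholUse
  P2: Exercise <- Diet <- SleepHours <- Smoking -> AlcoholUse
  P3: Exercise <- Diet <- SleepHours -> Stress <- Smoking -> AlcoholUse
  P4: Exercise <- Diet -> Stress <- Smoking -> AlcoholUse
  P5: Exercise <- Diet -> Stress <- SleepHours <- Smoking -> AlcoholUse
  P6: Exercise <- Diet -> AlcoholUse
The empty set is not sufficient: P1 (Exercise <- Diet <- Smoking -> AlcoholUse) has no collider blocking it and no conditioned non-collider, so it is open.
Try {Diet}:
  P1: blocked at chain node Diet ∈ conditioning set.
  P2: blocked at chain node Diet ∈ conditioning set.
  P3: blocked at chain node Diet ∈ conditioning set.
  P4: blocked at fork node Diet ∈ conditioning set.
  P5: blocked at fork node Diet ∈ conditioning set.
  P6: blocked at fork node Diet ∈ conditioning set.
{Diet} contains no descendant of Exercise and blocks every backdoor path.
No other singleton works — e.g. {Smoking} leaves P6 open — so {Diet} is the unique smallest valid adjustment set.

{Diet}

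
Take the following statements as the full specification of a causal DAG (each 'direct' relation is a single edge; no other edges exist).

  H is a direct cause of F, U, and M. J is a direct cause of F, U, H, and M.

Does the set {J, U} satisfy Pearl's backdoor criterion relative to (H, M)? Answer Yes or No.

Backdoor paths from H to M (paths whose first edge points into H):
  P1: H <- J -> M
Condition 1 (no descendant of H in the set): FAILS — U is a descendant of H.
Condition 2 (every backdoor path blocked by {J, U}):
  P1: blocked at fork node J ∈ conditioning set.
{J, U} does not satisfy the backdoor criterion.

No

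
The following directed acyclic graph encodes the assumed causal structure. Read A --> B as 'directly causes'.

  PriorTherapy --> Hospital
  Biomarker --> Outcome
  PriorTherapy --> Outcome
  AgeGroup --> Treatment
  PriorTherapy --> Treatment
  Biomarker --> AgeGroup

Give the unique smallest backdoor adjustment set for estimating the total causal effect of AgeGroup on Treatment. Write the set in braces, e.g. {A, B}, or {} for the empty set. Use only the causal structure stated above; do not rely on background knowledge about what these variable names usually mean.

{}

Variables eligible for adjustment (non-descendants of AgeGroup, excluding AgeGroup and Treatment): {Biomarker, Hospital, Outcome, PriorTherapy}.
Backdoor paths from AgeGroup to Treatment:
  P1: AgeGroup <- Biomarker -> Outcome <- PriorTherapy -> Treatment
Each backdoor path contains an unconditioned collider, so every path is already blocked with the empty conditioning set:
  P1: blocked at collider Outcome (neither it nor any descendant is in the conditioning set).
The empty set is therefore the unique smallest valid set.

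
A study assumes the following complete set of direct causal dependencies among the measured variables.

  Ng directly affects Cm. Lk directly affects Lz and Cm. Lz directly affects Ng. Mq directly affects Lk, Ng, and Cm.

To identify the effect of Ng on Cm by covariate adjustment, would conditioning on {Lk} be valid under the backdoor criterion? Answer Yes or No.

Backdoor paths from Ng to Cm (paths whose first edge points into Ng):
  P1: Ng <- Mq -> Lk -> Cm
  P2: Ng <- Mq -> Cm
  P3: Ng <- Lz <- Lk <- Mq -> Cm
  P4: Ng <- Lz <- Lk -> Cm
Condition 1 (no descendant of Ng in the set): holds — descendants of Ng are {Cm}; none are in {Lk}.
Condition 2 (every backdoor path blocked by {Lk}):
  P1: blocked at chain node Lk ∈ conditioning set.
  P2: open — no interior node is in the conditioning set.
  P3: blocked at chain node Lk ∈ conditioning set.
  P4: blocked at fork node Lk ∈ conditioning set.
{Lk} does not satisfy the backdoor criterion.

No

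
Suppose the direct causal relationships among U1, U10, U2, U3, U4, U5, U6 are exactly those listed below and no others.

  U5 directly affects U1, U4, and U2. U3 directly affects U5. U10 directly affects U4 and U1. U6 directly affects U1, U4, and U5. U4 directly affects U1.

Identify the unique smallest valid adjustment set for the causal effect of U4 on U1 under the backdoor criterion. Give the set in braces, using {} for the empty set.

{U10, U5, U6}

Variables eligible for adjustment (non-descendants of U4, excluding U4 and U1): {U10, U2, U3, U5, U6}.
Backdoor paths from U4 to U1:
  P1: U4 <- U6 -> U5 -> U1
  P2: U4 <- U6 -> U1
  P3: U4 <- U10 -> U1
  P4: U4 <- U5 <- U6 -> U1
  P5: U4 <- U5 -> U1
The empty set is not sufficient: P1 (U4 <- U6 -> U5 -> U1) has no collider blocking it and no conditioned non-collider, so it is open.
Try {U10, U5, U6}:
  P1: blocked at fork node U6 ∈ conditioning set.
  P2: blocked at fork node U6 ∈ conditioning set.
  P3: blocked at fork node U10 ∈ conditioning set.
  P4: blocked at chain node U5 ∈ conditioning set.
  P5: blocked at fork node U5 ∈ conditioning set.
{U10, U5, U6} contains no descendant of U4 and blocks every backdoor path.
Every element of {U10, U5, U6} is needed (dropping U10 leaves P3 open; dropping U5 leaves P5 open; dropping U6 leaves P2 open), so no proper subset is valid.
Among all size-3 subsets of the eligible variables, only {U10, U5, U6} blocks every backdoor path, so it is the unique smallest valid adjustment set.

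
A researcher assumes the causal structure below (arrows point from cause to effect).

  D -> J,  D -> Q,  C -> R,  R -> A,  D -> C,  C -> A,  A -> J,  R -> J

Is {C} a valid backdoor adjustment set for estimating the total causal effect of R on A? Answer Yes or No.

Yes

Backdoor paths from R to A (paths whose first edge points into R):
  P1: R <- C <- D -> J <- A
  P2: R <- C -> A
Condition 1 (no descendant of R in the set): holds — descendants of R are {A, J}; none are in {C}.
Condition 2 (every backdoor path blocked by {C}):
  P1: blocked at chain node C ∈ conditioning set.
  P2: blocked at fork node C ∈ conditioning set.
{C} satisfies the backdoor criterion.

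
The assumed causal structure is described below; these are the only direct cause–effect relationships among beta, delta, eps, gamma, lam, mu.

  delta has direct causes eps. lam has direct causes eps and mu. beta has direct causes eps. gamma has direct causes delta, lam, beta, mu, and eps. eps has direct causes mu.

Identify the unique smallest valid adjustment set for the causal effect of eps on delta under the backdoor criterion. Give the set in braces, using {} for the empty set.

Variables eligible for adjustment (non-descendants of eps, excluding eps and delta): {mu}.
Backdoor paths from eps to delta:
  P1: eps <- mu -> lam -> gamma <- delta
  P2: eps <- mu -> gamma <- delta
Each backdoor path contains an unconditioned collider, so every path is already blocked with the empty conditioning set:
  P1: blocked at collider gamma (neither it nor any descendant is in the conditioning set).
  P2: blocked at collider gamma (neither it nor any descendant is in the conditioning set).
The empty set is therefore the unique smallest valid set.

{}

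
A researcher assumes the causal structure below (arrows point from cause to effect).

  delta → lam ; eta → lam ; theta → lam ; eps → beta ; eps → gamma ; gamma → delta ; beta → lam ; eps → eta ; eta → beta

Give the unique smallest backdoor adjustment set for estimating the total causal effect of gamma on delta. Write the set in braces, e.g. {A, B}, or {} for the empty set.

Variables eligible for adjustment (non-descendants of gamma, excluding gamma and delta): {beta, eps, eta, theta}.
Backdoor paths from gamma to delta:
  P1: gamma <- eps -> eta -> beta -> lam <- delta
  P2: gamma <- eps -> eta -> lam <- delta
  P3: gamma <- eps -> beta <- eta -> lam <- delta
  P4: gamma <- eps -> beta -> lam <- delta
Each backdoor path contains an unconditioned collider, so every path is already blocked with the empty conditioning set:
  P1: blocked at collider lam (neither it nor any descendant is in the conditioning set).
  P2: blocked at collider lam (neither it nor any descendant is in the conditioning set).
  P3: blocked at collider beta (neither it nor any descendant is in the conditioning set).
  P4: blocked at collider lam (neither it nor any descendant is in the conditioning set).
The empty set is therefore the unique smallest valid set.

{}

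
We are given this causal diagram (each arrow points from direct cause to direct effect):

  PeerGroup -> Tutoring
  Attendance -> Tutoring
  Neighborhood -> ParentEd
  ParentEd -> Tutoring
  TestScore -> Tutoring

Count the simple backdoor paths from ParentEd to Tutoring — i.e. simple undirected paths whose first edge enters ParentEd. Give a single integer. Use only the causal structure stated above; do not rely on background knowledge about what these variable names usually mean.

0

A backdoor path from ParentEd to Tutoring is any simple undirected path whose first edge points into ParentEd (i.e. leaves ParentEd via a parent).
Parents of ParentEd: {Neighborhood}.
No simple path from any parent of ParentEd reaches Tutoring without revisiting ParentEd, so there are no backdoor paths.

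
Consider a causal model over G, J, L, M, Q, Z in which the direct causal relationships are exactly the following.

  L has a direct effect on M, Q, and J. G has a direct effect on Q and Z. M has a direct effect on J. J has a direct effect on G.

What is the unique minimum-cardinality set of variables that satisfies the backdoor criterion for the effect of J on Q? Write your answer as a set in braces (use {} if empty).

{L}

Variables eligible for adjustment (non-descendants of J, excluding J and Q): {L, M}.
Backdoor paths from J to Q:
  P1: J <- L -> Q
  P2: J <- M <- L -> Q
The empty set is not sufficient: P1 (J <- L -> Q) has no collider blocking it and no conditioned non-collider, so it is open.
Try {L}:
  P1: blocked at fork node L ∈ conditioning set.
  P2: blocked at fork node L ∈ conditioning set.
{L} contains no descendant of J and blocks every backdoor path.
No other singleton works — e.g. {M} leaves P1 open — so {L} is the unique smallest valid adjustment set.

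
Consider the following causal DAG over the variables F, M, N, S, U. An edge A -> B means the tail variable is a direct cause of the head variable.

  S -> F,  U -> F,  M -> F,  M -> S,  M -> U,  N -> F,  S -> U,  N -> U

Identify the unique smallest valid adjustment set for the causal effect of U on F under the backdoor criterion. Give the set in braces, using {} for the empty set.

Variables eligible for adjustment (non-descendants of U, excluding U and F): {M, N, S}.
Backdoor paths from U to F:
  P1: U <- N -> F
  P2: U <- M -> S -> F
  P3: U <- M -> F
  P4: U <- S <- M -> F
  P5: U <- S -> F
The empty set is not sufficient: P1 (U <- N -> F) has no collider blocking it and no conditioned non-collider, so it is open.
Try {M, N, S}:
  P1: blocked at fork node N ∈ conditioning set.
  P2: blocked at fork node M ∈ conditioning set.
  P3: blocked at fork node M ∈ conditioning set.
  P4: blocked at chain node S ∈ conditioning set.
  P5: blocked at fork node S ∈ conditioning set.
{M, N, S} contains no descendant of U and blocks every backdoor path.
Every element of {M, N, S} is needed (dropping M leaves P3 open; dropping N leaves P1 open; dropping S leaves P5 open), so no proper subset is valid.
Among all size-3 subsets of the eligible variables, only {M, N, S} blocks every backdoor path, so it is the unique smallest valid adjustment set.

{M, N, S}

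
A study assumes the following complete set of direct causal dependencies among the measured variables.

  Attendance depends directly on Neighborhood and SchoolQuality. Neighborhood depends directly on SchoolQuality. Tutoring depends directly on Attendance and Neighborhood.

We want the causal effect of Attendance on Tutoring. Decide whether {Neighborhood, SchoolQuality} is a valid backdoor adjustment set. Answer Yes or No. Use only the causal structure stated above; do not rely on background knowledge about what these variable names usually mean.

Yes

Backdoor paths from Attendance to Tutoring (paths whose first edge points into Attendance):
  P1: Attendance <- SchoolQuality -> Neighborhood -> Tutoring
  P2: Attendance <- Neighborhood -> Tutoring
Condition 1 (no descendant of Attendance in the set): holds — descendants of Attendance are {Tutoring}; none are in {Neighborhood, SchoolQuality}.
Condition 2 (every backdoor path blocked by {Neighborhood, SchoolQuality}):
  P1: blocked at fork node SchoolQuality ∈ conditioning set.
  P2: blocked at fork node Neighborhood ∈ conditioning set.
{Neighborhood, SchoolQuality} satisfies the backdoor criterion.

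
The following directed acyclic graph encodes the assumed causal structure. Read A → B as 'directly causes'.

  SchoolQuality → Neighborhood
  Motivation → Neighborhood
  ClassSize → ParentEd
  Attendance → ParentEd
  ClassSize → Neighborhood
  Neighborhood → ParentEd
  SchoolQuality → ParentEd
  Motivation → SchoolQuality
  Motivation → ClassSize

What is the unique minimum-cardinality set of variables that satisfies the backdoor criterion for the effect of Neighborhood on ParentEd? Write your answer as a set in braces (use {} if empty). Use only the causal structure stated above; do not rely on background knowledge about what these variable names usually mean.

{ClassSize, SchoolQuality}

Variables eligible for adjustment (non-descendants of Neighborhood, excluding Neighborhood and ParentEd): {Attendance, ClassSize, Motivation, SchoolQuality}.
Backdoor paths from Neighborhood to ParentEd:
  P1: Neighborhood <- Motivation -> ClassSize -> ParentEd
  P2: Neighborhood <- Motivation -> SchoolQuality -> ParentEd
  P3: Neighborhood <- ClassSize <- Motivation -> SchoolQuality -> ParentEd
  P4: Neighborhood <- ClassSize -> ParentEd
  P5: Neighborhood <- SchoolQuality <- Motivation -> ClassSize -> ParentEd
  P6: Neighborhood <- SchoolQuality -> ParentEd
The empty set is not sufficient: P1 (Neighborhood <- Motivation -> ClassSize -> ParentEd) has no collider blocking it and no conditioned non-collider, so it is open.
Try {ClassSize, SchoolQuality}:
  P1: blocked at chain node ClassSize ∈ conditioning set.
  P2: blocked at chain node SchoolQuality ∈ conditioning set.
  P3: blocked at chain node ClassSize ∈ conditioning set.
  P4: blocked at fork node ClassSize ∈ conditioning set.
  P5: blocked at chain node SchoolQuality ∈ conditioning set.
  P6: blocked at fork node SchoolQuality ∈ conditioning set.
{ClassSize, SchoolQuality} contains no descendant of Neighborhood and blocks every backdoor path.
Every element of {ClassSize, SchoolQuality} is needed (dropping ClassSize leaves P1 open; dropping SchoolQuality leaves P2 open), so no proper subset is valid.
Among all size-2 subsets of the eligible variables, only {ClassSize, SchoolQuality} blocks every backdoor path, so it is the unique smallest valid adjustment set.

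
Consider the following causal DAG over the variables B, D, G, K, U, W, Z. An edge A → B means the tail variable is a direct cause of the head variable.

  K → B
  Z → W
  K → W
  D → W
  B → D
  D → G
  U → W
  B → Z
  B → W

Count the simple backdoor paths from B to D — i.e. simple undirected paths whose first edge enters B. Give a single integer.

1

A backdoor path from B to D is any simple undirected path whose first edge points into B (i.e. leaves B via a parent).
Parents of B: {K}.
Enumerating:
  P1: B <- K -> W <- D
That exhausts the simple backdoor paths. Count: 1.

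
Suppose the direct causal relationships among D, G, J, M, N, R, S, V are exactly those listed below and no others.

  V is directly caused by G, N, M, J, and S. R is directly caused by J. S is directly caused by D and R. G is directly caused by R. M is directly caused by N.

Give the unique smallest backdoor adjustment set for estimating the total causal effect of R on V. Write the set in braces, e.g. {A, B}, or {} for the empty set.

Variables eligible for adjustment (non-descendants of R, excluding R and V): {D, J, M, N}.
Backdoor paths from R to V:
  P1: R <- J -> V
The empty set is not sufficient: P1 (R <- J -> V) has no collider blocking it and no conditioned non-collider, so it is open.
Try {J}:
  P1: blocked at fork node J ∈ conditioning set.
{J} contains no descendant of R and blocks every backdoor path.
No other singleton works — e.g. {D} leaves P1 open — so {J} is the unique smallest valid adjustment set.

{J}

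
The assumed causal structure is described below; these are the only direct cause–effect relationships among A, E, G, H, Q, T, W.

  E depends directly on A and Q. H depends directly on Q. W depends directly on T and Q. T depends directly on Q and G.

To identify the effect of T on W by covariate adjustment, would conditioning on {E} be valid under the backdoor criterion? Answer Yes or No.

Backdoor paths from T to W (paths whose first edge points into T):
  P1: T <- Q -> W
Condition 1 (no descendant of T in the set): holds — descendants of T are {W}; none are in {E}.
Condition 2 (every backdoor path blocked by {E}):
  P1: open — no interior node is in the conditioning set.
{E} does not satisfy the backdoor criterion.

No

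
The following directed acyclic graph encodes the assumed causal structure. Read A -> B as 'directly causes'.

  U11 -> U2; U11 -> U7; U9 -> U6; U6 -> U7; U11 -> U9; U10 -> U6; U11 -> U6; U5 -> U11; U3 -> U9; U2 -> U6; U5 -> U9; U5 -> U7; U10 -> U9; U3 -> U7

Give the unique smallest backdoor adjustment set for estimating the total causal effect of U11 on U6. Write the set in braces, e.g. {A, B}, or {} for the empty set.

{U5}

Variables eligible for adjustment (non-descendants of U11, excluding U11 and U6): {U10, U3, U5}.
Backdoor paths from U11 to U6:
  P1: U11 <- U5 -> U9 <- U3 -> U7 <- U6
  P2: U11 <- U5 -> U9 <- U10 -> U6
  P3: U11 <- U5 -> U9 -> U6
  P4: U11 <- U5 -> U7 <- U3 -> U9 <- U10 -> U6
  P5: U11 <- U5 -> U7 <- U3 -> U9 -> U6
  P6: U11 <- U5 -> U7 <- U6
The empty set is not sufficient: P3 (U11 <- U5 -> U9 -> U6) has no collider blocking it and no conditioned non-collider, so it is open.
Try {U5}:
  P1: blocked at fork node U5 ∈ conditioning set.
  P2: blocked at fork node U5 ∈ conditioning set.
  P3: blocked at fork node U5 ∈ conditioning set.
  P4: blocked at fork node U5 ∈ conditioning set.
  P5: blocked at fork node U5 ∈ conditioning set.
  P6: blocked at fork node U5 ∈ conditioning set.
{U5} contains no descendant of U11 and blocks every backdoor path.
No other singleton works — e.g. {U3} leaves P3 open — so {U5} is the unique smallest valid adjustment set.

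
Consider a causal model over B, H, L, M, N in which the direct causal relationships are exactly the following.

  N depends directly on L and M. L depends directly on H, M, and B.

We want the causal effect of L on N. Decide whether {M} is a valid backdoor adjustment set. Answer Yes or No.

Backdoor paths from L to N (paths whose first edge points into L):
  P1: L <- M -> N
Condition 1 (no descendant of L in the set): holds — descendants of L are {N}; none are in {M}.
Condition 2 (every backdoor path blocked by {M}):
  P1: blocked at fork node M ∈ conditioning set.
{M} satisfies the backdoor criterion.

Yes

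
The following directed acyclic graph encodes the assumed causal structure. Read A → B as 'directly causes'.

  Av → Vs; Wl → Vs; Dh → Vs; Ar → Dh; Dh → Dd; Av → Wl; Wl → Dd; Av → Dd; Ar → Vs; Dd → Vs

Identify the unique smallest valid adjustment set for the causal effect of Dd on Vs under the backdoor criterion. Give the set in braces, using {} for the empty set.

Variables eligible for adjustment (non-descendants of Dd, excluding Dd and Vs): {Ar, Av, Dh, Wl}.
Backdoor paths from Dd to Vs:
  P1: Dd <- Av -> Wl -> Vs
  P2: Dd <- Av -> Vs
  P3: Dd <- Dh <- Ar -> Vs
  P4: Dd <- Dh -> Vs
  P5: Dd <- Wl <- Av -> Vs
  P6: Dd <- Wl -> Vs
The empty set is not sufficient: P1 (Dd <- Av -> Wl -> Vs) has no collider blocking it and no conditioned non-collider, so it is open.
Try {Av, Dh, Wl}:
  P1: blocked at fork node Av ∈ conditioning set.
  P2: blocked at fork node Av ∈ conditioning set.
  P3: blocked at chain node Dh ∈ conditioning set.
  P4: blocked at fork node Dh ∈ conditioning set.
  P5: blocked at chain node Wl ∈ conditioning set.
  P6: blocked at fork node Wl ∈ conditioning set.
{Av, Dh, Wl} contains no descendant of Dd and blocks every backdoor path.
Every element of {Av, Dh, Wl} is needed (dropping Av leaves P2 open; dropping Dh leaves P3 open; dropping Wl leaves P6 open), so no proper subset is valid.
Among all size-3 subsets of the eligible variables, only {Av, Dh, Wl} blocks every backdoor path, so it is the unique smallest valid adjustment set.

{Av, Dh, Wl}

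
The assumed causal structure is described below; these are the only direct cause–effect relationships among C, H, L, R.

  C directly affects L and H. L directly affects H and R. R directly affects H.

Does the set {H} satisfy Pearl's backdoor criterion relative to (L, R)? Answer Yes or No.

Backdoor paths from L to R (paths whose first edge points into L):
  P1: L <- C -> H <- R
Condition 1 (no descendant of L in the set): FAILS — H is a descendant of L.
Condition 2 (every backdoor path blocked by {H}):
  P1: open — collider(s) H are conditioned on (or have a conditioned descendant) and no non-collider on the path is in the set.
{H} does not satisfy the backdoor criterion.

No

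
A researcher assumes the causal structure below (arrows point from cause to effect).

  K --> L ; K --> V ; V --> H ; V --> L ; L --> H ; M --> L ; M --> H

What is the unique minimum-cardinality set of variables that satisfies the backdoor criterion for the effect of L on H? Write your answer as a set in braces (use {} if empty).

{M, V}

Variables eligible for adjustment (non-descendants of L, excluding L and H): {K, M, V}.
Backdoor paths from L to H:
  P1: L <- K -> V -> H
  P2: L <- M -> H
  P3: L <- V -> H
The empty set is not sufficient: P1 (L <- K -> V -> H) has no collider blocking it and no conditioned non-collider, so it is open.
Try {M, V}:
  P1: blocked at chain node V ∈ conditioning set.
  P2: blocked at fork node M ∈ conditioning set.
  P3: blocked at fork node V ∈ conditioning set.
{M, V} contains no descendant of L and blocks every backdoor path.
Every element of {M, V} is needed (dropping M leaves P2 open; dropping V leaves P1 open), so no proper subset is valid.
Among all size-2 subsets of the eligible variables, only {M, V} blocks every backdoor path, so it is the unique smallest valid adjustment set.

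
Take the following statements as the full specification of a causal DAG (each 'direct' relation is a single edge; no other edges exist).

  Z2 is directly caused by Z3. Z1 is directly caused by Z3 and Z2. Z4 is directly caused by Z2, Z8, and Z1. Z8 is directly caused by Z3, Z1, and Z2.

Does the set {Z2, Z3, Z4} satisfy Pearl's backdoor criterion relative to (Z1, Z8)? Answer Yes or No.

No

Backdoor paths from Z1 to Z8 (paths whose first edge points into Z1):
  P1: Z1 <- Z3 -> Z2 -> Z8
  P2: Z1 <- Z3 -> Z2 -> Z4 <- Z8
  P3: Z1 <- Z3 -> Z8
  P4: Z1 <- Z2 <- Z3 -> Z8
  P5: Z1 <- Z2 -> Z8
  P6: Z1 <- Z2 -> Z4 <- Z8
Condition 1 (no descendant of Z1 in the set): FAILS — Z4 is a descendant of Z1.
Condition 2 (every backdoor path blocked by {Z2, Z3, Z4}):
  P1: blocked at fork node Z3 ∈ conditioning set.
  P2: blocked at fork node Z3 ∈ conditioning set.
  P3: blocked at fork node Z3 ∈ conditioning set.
  P4: blocked at chain node Z2 ∈ conditioning set.
  P5: blocked at fork node Z2 ∈ conditioning set.
  P6: blocked at fork node Z2 ∈ conditioning set.
{Z2, Z3, Z4} does not satisfy the backdoor criterion.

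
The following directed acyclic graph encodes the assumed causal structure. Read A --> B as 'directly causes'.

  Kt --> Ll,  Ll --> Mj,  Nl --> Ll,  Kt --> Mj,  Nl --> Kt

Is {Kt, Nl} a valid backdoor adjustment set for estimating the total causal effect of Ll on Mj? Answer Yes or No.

Backdoor paths from Ll to Mj (paths whose first edge points into Ll):
  P1: Ll <- Nl -> Kt -> Mj
  P2: Ll <- Kt -> Mj
Condition 1 (no descendant of Ll in the set): holds — descendants of Ll are {Mj}; none are in {Kt, Nl}.
Condition 2 (every backdoor path blocked by {Kt, Nl}):
  P1: blocked at fork node Nl ∈ conditioning set.
  P2: blocked at fork node Kt ∈ conditioning set.
{Kt, Nl} satisfies the backdoor criterion.

Yes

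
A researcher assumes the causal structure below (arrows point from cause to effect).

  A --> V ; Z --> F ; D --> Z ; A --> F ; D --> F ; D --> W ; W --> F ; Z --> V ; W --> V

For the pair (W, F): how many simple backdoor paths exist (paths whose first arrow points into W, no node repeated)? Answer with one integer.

3

A backdoor path from W to F is any simple undirected path whose first edge points into W (i.e. leaves W via a parent).
Parents of W: {D}.
Enumerating:
  P1: W <- D -> Z -> V <- A -> F
  P2: W <- D -> Z -> F
  P3: W <- D -> F
That exhausts the simple backdoor paths. Count: 3.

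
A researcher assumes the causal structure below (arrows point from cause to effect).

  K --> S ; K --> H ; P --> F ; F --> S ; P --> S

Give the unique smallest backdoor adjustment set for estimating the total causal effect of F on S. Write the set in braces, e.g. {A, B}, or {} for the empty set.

Variables eligible for adjustment (non-descendants of F, excluding F and S): {H, K, P}.
Backdoor paths from F to S:
  P1: F <- P -> S
The empty set is not sufficient: P1 (F <- P -> S) has no collider blocking it and no conditioned non-collider, so it is open.
Try {P}:
  P1: blocked at fork node P ∈ conditioning set.
{P} contains no descendant of F and blocks every backdoor path.
No other singleton works — e.g. {K} leaves P1 open — so {P} is the unique smallest valid adjustment set.

{P}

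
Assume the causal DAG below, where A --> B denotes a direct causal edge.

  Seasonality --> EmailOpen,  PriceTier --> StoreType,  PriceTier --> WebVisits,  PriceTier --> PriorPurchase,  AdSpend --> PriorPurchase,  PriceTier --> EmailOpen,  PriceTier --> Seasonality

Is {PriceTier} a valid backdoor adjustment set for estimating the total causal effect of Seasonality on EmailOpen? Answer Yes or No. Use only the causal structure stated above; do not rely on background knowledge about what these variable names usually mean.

Backdoor paths from Seasonality to EmailOpen (paths whose first edge points into Seasonality):
  P1: Seasonality <- PriceTier -> EmailOpen
Condition 1 (no descendant of Seasonality in the set): holds — descendants of Seasonality are {EmailOpen}; none are in {PriceTier}.
Condition 2 (every backdoor path blocked by {PriceTier}):
  P1: blocked at fork node PriceTier ∈ conditioning set.
{PriceTier} satisfies the backdoor criterion.

Yes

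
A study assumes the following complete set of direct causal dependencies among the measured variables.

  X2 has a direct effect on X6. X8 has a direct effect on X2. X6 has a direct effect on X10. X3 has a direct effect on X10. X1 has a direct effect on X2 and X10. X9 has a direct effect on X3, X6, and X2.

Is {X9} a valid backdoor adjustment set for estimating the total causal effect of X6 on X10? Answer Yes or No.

No

Backdoor paths from X6 to X10 (paths whose first edge points into X6):
  P1: X6 <- X9 -> X2 <- X1 -> X10
  P2: X6 <- X9 -> X3 -> X10
  P3: X6 <- X2 <- X9 -> X3 -> X10
  P4: X6 <- X2 <- X1 -> X10
Condition 1 (no descendant of X6 in the set): holds — descendants of X6 are {X10}; none are in {X9}.
Condition 2 (every backdoor path blocked by {X9}):
  P1: blocked at fork node X9 ∈ conditioning set.
  P2: blocked at fork node X9 ∈ conditioning set.
  P3: blocked at fork node X9 ∈ conditioning set.
  P4: open — no interior node is in the conditioning set.
{X9} does not satisfy the backdoor criterion.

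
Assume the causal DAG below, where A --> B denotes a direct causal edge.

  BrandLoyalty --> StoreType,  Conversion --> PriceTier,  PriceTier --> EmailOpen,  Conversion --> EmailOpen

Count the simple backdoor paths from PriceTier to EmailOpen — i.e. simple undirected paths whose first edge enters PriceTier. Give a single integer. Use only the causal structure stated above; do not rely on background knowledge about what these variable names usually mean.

1

A backdoor path from PriceTier to EmailOpen is any simple undirected path whose first edge points into PriceTier (i.e. leaves PriceTier via a parent).
Parents of PriceTier: {Conversion}.
Enumerating:
  P1: PriceTier <- Conversion -> EmailOpen
That exhausts the simple backdoor paths. Count: 1.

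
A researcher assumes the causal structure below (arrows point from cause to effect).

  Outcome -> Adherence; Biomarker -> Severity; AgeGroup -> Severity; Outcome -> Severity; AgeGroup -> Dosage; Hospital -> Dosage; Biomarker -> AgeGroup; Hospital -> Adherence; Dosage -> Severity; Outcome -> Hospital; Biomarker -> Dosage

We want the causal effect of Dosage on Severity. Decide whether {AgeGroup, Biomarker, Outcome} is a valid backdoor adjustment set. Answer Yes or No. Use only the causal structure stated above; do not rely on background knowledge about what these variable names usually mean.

Yes

Backdoor paths from Dosage to Severity (paths whose first edge points into Dosage):
  P1: Dosage <- Biomarker -> AgeGroup -> Severity
  P2: Dosage <- Biomarker -> Severity
  P3: Dosage <- AgeGroup <- Biomarker -> Severity
  P4: Dosage <- AgeGroup -> Severity
  P5: Dosage <- Hospital <- Outcome -> Severity
  P6: Dosage <- Hospital -> Adherence <- Outcome -> Severity
Condition 1 (no descendant of Dosage in the set): holds — descendants of Dosage are {Severity}; none are in {AgeGroup, Biomarker, Outcome}.
Condition 2 (every backdoor path blocked by {AgeGroup, Biomarker, Outcome}):
  P1: blocked at fork node Biomarker ∈ conditioning set.
  P2: blocked at fork node Biomarker ∈ conditioning set.
  P3: blocked at chain node AgeGroup ∈ conditioning set.
  P4: blocked at fork node AgeGroup ∈ conditioning set.
  P5: blocked at fork node Outcome ∈ conditioning set.
  P6: blocked at collider Adherence (neither it nor any descendant is in the conditioning set).
{AgeGroup, Biomarker, Outcome} satisfies the backdoor criterion.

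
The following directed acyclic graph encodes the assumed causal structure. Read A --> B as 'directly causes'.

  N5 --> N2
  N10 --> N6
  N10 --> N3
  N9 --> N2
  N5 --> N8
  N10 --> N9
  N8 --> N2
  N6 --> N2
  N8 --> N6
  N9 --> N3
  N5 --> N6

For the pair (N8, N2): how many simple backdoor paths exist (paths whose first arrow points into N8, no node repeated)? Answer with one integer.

A backdoor path from N8 to N2 is any simple undirected path whose first edge points into N8 (i.e. leaves N8 via a parent).
Parents of N8: {N5}.
Enumerating:
  P1: N8 <- N5 -> N6 <- N10 -> N9 -> N2
  P2: N8 <- N5 -> N6 <- N10 -> N3 <- N9 -> N2
  P3: N8 <- N5 -> N6 -> N2
  P4: N8 <- N5 -> N2
That exhausts the simple backdoor paths. Count: 4.

4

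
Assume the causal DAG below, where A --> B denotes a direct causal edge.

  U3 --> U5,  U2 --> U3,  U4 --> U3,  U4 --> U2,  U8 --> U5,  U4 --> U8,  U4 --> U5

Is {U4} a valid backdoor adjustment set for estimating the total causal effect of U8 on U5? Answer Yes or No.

Yes

Backdoor paths from U8 to U5 (paths whose first edge points into U8):
  P1: U8 <- U4 -> U2 -> U3 -> U5
  P2: U8 <- U4 -> U3 -> U5
  P3: U8 <- U4 -> U5
Condition 1 (no descendant of U8 in the set): holds — descendants of U8 are {U5}; none are in {U4}.
Condition 2 (every backdoor path blocked by {U4}):
  P1: blocked at fork node U4 ∈ conditioning set.
  P2: blocked at fork node U4 ∈ conditioning set.
  P3: blocked at fork node U4 ∈ conditioning set.
{U4} satisfies the backdoor criterion.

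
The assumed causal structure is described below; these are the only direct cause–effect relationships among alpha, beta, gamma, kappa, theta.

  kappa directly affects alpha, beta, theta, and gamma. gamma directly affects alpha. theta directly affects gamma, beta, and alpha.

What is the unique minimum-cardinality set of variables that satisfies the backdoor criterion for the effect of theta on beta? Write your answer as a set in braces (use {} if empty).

{kappa}

Variables eligible for adjustment (non-descendants of theta, excluding theta and beta): {kappa}.
Backdoor paths from theta to beta:
  P1: theta <- kappa -> beta
The empty set is not sufficient: P1 (theta <- kappa -> beta) has no collider blocking it and no conditioned non-collider, so it is open.
Try {kappa}:
  P1: blocked at fork node kappa ∈ conditioning set.
{kappa} contains no descendant of theta and blocks every backdoor path.
{kappa} is the unique smallest valid adjustment set.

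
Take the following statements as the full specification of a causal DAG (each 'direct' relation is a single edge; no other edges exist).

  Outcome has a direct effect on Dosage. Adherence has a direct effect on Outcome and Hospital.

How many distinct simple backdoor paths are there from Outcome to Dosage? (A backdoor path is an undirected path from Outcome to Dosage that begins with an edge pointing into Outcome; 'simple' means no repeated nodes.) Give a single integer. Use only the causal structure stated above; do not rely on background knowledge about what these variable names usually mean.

0

A backdoor path from Outcome to Dosage is any simple undirected path whose first edge points into Outcome (i.e. leaves Outcome via a parent).
Parents of Outcome: {Adherence}.
No simple path from any parent of Outcome reaches Dosage without revisiting Outcome, so there are no backdoor paths.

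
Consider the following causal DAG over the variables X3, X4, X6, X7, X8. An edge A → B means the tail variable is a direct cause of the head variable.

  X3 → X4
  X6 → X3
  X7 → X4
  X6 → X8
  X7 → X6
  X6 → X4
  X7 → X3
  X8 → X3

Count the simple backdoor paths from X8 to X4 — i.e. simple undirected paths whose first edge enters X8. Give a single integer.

5

A backdoor path from X8 to X4 is any simple undirected path whose first edge points into X8 (i.e. leaves X8 via a parent).
Parents of X8: {X6}.
Enumerating:
  P1: X8 <- X6 <- X7 -> X3 -> X4
  P2: X8 <- X6 <- X7 -> X4
  P3: X8 <- X6 -> X3 <- X7 -> X4
  P4: X8 <- X6 -> X3 -> X4
  P5: X8 <- X6 -> X4
That exhausts the simple backdoor paths. Count: 5.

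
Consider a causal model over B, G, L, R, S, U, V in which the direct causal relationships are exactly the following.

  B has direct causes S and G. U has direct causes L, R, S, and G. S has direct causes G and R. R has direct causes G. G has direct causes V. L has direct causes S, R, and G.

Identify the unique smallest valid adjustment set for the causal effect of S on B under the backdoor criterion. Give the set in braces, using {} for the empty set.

Variables eligible for adjustment (non-descendants of S, excluding S and B): {G, R, V}.
Backdoor paths from S to B:
  P1: S <- G -> B
  P2: S <- R <- G -> B
  P3: S <- R -> L <- G -> B
  P4: S <- R -> L -> U <- G -> B
  P5: S <- R -> U <- G -> B
  P6: S <- R -> U <- L <- G -> B
The empty set is not sufficient: P1 (S <- G -> B) has no collider blocking it and no conditioned non-collider, so it is open.
Try {G}:
  P1: blocked at fork node G ∈ conditioning set.
  P2: blocked at fork node G ∈ conditioning set.
  P3: blocked at collider L (neither it nor any descendant is in the conditioning set).
  P4: blocked at collider U (neither it nor any descendant is in the conditioning set).
  P5: blocked at collider U (neither it nor any descendant is in the conditioning set).
  P6: blocked at collider U (neither it nor any descendant is in the conditioning set).
{G} contains no descendant of S and blocks every backdoor path.
No other singleton works — e.g. {V} leaves P1 open — so {G} is the unique smallest valid adjustment set.

{G}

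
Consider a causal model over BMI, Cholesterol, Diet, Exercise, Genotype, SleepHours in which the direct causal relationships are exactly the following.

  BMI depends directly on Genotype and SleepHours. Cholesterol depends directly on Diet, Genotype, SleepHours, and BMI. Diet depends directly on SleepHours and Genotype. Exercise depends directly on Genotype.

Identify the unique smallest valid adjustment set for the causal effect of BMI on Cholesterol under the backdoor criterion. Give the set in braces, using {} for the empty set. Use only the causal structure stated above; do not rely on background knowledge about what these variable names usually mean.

{Genotype, SleepHours}

Variables eligible for adjustment (non-descendants of BMI, excluding BMI and Cholesterol): {Diet, Exercise, Genotype, SleepHours}.
Backdoor paths from BMI to Cholesterol:
  P1: BMI <- SleepHours -> Diet <- Genotype -> Cholesterol
  P2: BMI <- SleepHours -> Diet -> Cholesterol
  P3: BMI <- SleepHours -> Cholesterol
  P4: BMI <- Genotype -> Diet <- SleepHours -> Cholesterol
  P5: BMI <- Genotype -> Diet -> Cholesterol
  P6: BMI <- Genotype -> Cholesterol
The empty set is not sufficient: P2 (BMI <- SleepHours -> Diet -> Cholesterol) has no collider blocking it and no conditioned non-collider, so it is open.
Try {Genotype, SleepHours}:
  P1: blocked at fork node SleepHours ∈ conditioning set.
  P2: blocked at fork node SleepHours ∈ conditioning set.
  P3: blocked at fork node SleepHours ∈ conditioning set.
  P4: blocked at fork node Genotype ∈ conditioning set.
  P5: blocked at fork node Genotype ∈ conditioning set.
  P6: blocked at fork node Genotype ∈ conditioning set.
{Genotype, SleepHours} contains no descendant of BMI and blocks every backdoor path.
Every element of {Genotype, SleepHours} is needed (dropping Genotype leaves P5 open; dropping SleepHours leaves P2 open), so no proper subset is valid.
Among all size-2 subsets of the eligible variables, only {Genotype, SleepHours} blocks every backdoor path, so it is the unique smallest valid adjustment set.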